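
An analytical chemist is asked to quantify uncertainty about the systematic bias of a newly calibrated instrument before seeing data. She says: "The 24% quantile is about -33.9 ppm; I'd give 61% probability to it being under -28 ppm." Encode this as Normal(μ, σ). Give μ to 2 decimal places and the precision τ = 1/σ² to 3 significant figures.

μ = -29.67, τ = 0.0279

For Normal(μ,σ), the p-quantile is μ + z_p·σ. Here z_{0.24} = -0.7063, z_{0.61} = 0.2793.
So -33.9 = μ − 0.7063σ and -28 = μ + 0.2793σ.
Subtracting: σ = (-28 − -33.9)/(0.2793 − (-0.7063)) = 5.99.
Then μ = -33.9 − (-0.7063)·5.99 = -29.67.
Precision τ = 1/σ² = 1/5.986² = 0.0279.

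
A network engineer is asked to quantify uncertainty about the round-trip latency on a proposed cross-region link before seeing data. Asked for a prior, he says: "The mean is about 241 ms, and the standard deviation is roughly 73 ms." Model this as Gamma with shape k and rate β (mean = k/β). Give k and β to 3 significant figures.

k ≈ 10.9, β ≈ 0.0452

For Gamma(k, rate β): mean = k/β, variance = k/β², so CV = 1/√k.
CV = SD/mean = 73/241 = 0.3029, hence k = 1/CV² = 10.9.
Then β = k/mean = 10.9/241 = 0.0452.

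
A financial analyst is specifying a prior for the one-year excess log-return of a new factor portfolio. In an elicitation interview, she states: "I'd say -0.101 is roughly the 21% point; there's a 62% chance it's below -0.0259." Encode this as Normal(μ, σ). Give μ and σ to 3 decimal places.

μ = -0.047, σ = 0.068

The p-quantile of Normal(μ,σ) is μ + z_p·σ, with z_{0.21} = -0.8064 and z_{0.62} = 0.3055.
Eliminate σ: μ = (z₂·x₁ − z₁·x₂)/(z₂ − z₁) = (0.3055·-0.101 − (-0.8064)·-0.0259)/1.112 = -0.047.
Then σ = (x₂ − x₁)/(z₂ − z₁) = (-0.0259 − -0.101)/1.112 = 0.068.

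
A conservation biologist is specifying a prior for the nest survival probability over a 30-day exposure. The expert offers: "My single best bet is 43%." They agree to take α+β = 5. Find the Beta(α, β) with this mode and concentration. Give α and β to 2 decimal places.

For α,β > 1 the Beta mode is (α−1)/(α+β−2). With α+β = 5, the mode is (α−1)/3.
Set (α−1)/3 = 0.43 → α = 1 + 0.43·3 = 2.29.
β = 5 − α = 2.71.

α = 2.29, β = 2.71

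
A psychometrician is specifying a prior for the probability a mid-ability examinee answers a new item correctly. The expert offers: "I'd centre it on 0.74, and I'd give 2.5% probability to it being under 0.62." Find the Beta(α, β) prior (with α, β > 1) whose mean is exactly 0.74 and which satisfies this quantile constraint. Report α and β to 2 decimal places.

With mean 0.74 fixed, write α = 0.74s, β = 0.26s where s = α+β.
Need P(θ < 0.62) = 0.025 under Beta(0.74s, 0.26s). Normal approximation: (q−m)/√(m(1−m)/s) ≈ z_{0.025} = -1.96, so s ≈ 0.74·0.26·(-1.96)²/(0.62−0.74)² = 51.3.
At s = 51.3: P(θ<0.62) ≈ 0.031. Adjusting to match 0.025 gives s ≈ 57.20.
So α = 0.74·57.20 ≈ 42.33, β = 0.26·57.20 ≈ 14.87.

α ≈ 42.33, β ≈ 14.87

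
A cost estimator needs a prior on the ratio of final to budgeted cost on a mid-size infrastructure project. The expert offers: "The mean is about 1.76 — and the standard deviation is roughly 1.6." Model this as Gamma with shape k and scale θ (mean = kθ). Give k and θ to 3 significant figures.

For Gamma(k, scale θ): mean = kθ, variance = kθ², so CV = 1/√k.
CV = SD/mean = 1.6/1.76 = 0.9091, hence k = 1/CV² = 1.21.
Then θ = mean/k = 1.76/1.21 = 1.45.

k ≈ 1.21, θ ≈ 1.45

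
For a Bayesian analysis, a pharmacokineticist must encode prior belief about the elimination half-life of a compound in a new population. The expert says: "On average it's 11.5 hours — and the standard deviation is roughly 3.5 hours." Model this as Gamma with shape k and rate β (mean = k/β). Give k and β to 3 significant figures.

For Gamma(k, rate β): mean = k/β, variance = k/β², so CV = 1/√k.
CV = SD/mean = 3.5/11.5 = 0.3043, hence k = 1/CV² = 10.8.
Then β = k/mean = 10.8/11.5 = 0.939.

k ≈ 10.8, β ≈ 0.939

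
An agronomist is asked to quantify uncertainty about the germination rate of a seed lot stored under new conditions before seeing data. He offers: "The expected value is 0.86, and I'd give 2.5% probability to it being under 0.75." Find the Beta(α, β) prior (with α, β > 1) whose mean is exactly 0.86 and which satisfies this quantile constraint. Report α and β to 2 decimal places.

α ≈ 41.36, β ≈ 6.73

With mean 0.86 fixed, write α = 0.86s, β = 0.14s where s = α+β.
Need P(θ < 0.75) = 0.025 under Beta(0.86s, 0.14s). Normal approximation: (q−m)/√(m(1−m)/s) ≈ z_{0.025} = -1.96, so s ≈ 0.86·0.14·(-1.96)²/(0.75−0.86)² = 38.2.
At s = 38.2: P(θ<0.75) ≈ 0.039. Adjusting to match 0.025 gives s ≈ 48.09.
So α = 0.86·48.09 ≈ 41.36, β = 0.14·48.09 ≈ 6.73.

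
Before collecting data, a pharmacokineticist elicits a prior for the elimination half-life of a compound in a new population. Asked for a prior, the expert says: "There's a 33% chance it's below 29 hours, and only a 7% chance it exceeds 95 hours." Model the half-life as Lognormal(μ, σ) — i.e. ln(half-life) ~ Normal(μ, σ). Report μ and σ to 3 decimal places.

If T ~ Lognormal(μ,σ) then ln T ~ Normal(μ,σ), so the p-quantile of ln T is μ + z_p·σ.
ln(29) = 3.367 and ln(95) = 4.554; z_{0.33} = -0.4399, z_{0.93} = 1.476.
σ = (4.554 − 3.367)/(1.476 − (-0.4399)) = 0.619.
μ = 3.367 − (-0.4399)·0.619 = 3.640.

μ ≈ 3.640, σ ≈ 0.619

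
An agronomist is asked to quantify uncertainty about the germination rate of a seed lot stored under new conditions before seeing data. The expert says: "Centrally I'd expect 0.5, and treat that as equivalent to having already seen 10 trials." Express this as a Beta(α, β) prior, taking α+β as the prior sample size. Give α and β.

α = 5, β = 5

Under the effective-sample-size interpretation, Beta(α, β) has prior mean α/(α+β) and prior sample size α+β.
So α+β = 10 and α/(α+β) = 0.5, giving α = 0.5·10 = 5 and β = 10 − 5 = 5.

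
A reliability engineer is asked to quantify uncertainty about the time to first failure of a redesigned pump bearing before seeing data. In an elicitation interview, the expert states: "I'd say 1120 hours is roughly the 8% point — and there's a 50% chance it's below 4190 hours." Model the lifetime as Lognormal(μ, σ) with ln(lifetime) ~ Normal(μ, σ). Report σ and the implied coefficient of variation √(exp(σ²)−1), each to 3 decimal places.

If T ~ Lognormal(μ,σ) then ln T ~ Normal(μ,σ), so the p-quantile of ln T is μ + z_p·σ.
ln(1120) = 7.021 and ln(4190) = 8.34; z_{0.08} = -1.405, z_{0.5} = 0.
σ = (8.34 − 7.021)/(0 − (-1.405)) = 0.939.
μ = 7.021 − (-1.405)·0.939 = 8.340.
CV = √(exp(σ²)−1) = √(exp(0.8817)−1) = 1.190.

σ ≈ 0.939, CV ≈ 1.190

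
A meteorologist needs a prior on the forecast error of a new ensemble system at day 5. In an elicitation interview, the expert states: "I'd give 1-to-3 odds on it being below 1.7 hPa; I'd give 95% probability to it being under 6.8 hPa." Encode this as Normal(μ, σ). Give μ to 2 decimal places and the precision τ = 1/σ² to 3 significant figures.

For Normal(μ,σ), the p-quantile is μ + z_p·σ. Here z_{0.25} = -0.6745, z_{0.95} = 1.645.
So 1.7 = μ − 0.6745σ and 6.8 = μ + 1.645σ.
Subtracting: σ = (6.8 − 1.7)/(1.645 − (-0.6745)) = 2.20.
Then μ = 1.7 − (-0.6745)·2.20 = 3.18.
Precision τ = 1/σ² = 1/2.199² = 0.207.

μ = 3.18, τ = 0.207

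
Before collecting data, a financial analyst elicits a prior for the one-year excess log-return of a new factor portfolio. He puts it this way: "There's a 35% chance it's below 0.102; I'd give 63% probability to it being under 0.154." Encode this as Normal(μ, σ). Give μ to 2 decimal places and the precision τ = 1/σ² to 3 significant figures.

μ = 0.13, τ = 190

For Normal(μ,σ), the p-quantile is μ + z_p·σ. Here z_{0.35} = -0.3853, z_{0.63} = 0.3319.
So 0.102 = μ − 0.3853σ and 0.154 = μ + 0.3319σ.
Subtracting: σ = (0.154 − 0.102)/(0.3319 − (-0.3853)) = 0.07.
Then μ = 0.102 − (-0.3853)·0.07 = 0.13.
Precision τ = 1/σ² = 1/0.07251² = 190.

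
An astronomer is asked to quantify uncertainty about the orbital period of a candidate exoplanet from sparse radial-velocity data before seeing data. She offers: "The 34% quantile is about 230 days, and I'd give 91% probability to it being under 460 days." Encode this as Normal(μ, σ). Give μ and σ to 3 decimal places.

For Normal(μ,σ), the p-quantile is μ + z_p·σ. Here z_{0.34} = -0.4125, z_{0.91} = 1.341.
So 230 = μ − 0.4125σ and 460 = μ + 1.341σ.
Subtracting: σ = (460 − 230)/(1.341 − (-0.4125)) = 131.187.
Then μ = 230 − (-0.4125)·131.187 = 284.110.

μ = 284.110, σ = 131.187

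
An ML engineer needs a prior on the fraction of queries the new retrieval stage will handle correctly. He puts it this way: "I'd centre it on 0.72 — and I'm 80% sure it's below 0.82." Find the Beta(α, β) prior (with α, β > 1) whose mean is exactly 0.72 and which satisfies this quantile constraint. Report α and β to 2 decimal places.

With mean 0.72 fixed, write α = 0.72s, β = 0.28s where s = α+β.
Need P(θ < 0.82) = 0.8 under Beta(0.72s, 0.28s). Normal approximation: (q−m)/√(m(1−m)/s) ≈ z_{0.8} = 0.842, so s ≈ 0.72·0.28·(0.842)²/(0.82−0.72)² = 14.3.
At s = 14.3: P(θ<0.82) ≈ 0.795. Adjusting to match 0.8 gives s ≈ 14.82.
So α = 0.72·14.82 ≈ 10.67, β = 0.28·14.82 ≈ 4.15.

α ≈ 10.67, β ≈ 4.15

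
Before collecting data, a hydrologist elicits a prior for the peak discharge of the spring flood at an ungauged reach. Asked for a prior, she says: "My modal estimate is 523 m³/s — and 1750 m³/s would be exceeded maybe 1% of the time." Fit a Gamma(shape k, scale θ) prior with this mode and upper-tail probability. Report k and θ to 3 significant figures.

Gamma(k,θ) with k>1 has mode (k−1)θ, so θ = 523/(k−1).
Need P(X < 1750) = 0.99 with θ tied to k this way. Start at k = 2, θ = 523: P(X<1750) ≈ 0.847.
Too low — raise k to concentrate. Iterating converges to k ≈ 4.
Then θ = 523/(4−1) ≈ 174.

k ≈ 4, θ ≈ 174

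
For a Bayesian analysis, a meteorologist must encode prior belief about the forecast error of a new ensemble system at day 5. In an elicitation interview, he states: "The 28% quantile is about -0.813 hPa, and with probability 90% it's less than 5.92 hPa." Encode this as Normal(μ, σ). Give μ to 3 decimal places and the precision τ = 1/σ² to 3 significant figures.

μ = 1.292, τ = 0.0767

The p-quantile of Normal(μ,σ) is μ + z_p·σ, with z_{0.28} = -0.5828 and z_{0.9} = 1.282.
Eliminate σ: μ = (z₂·x₁ − z₁·x₂)/(z₂ − z₁) = (1.282·-0.813 − (-0.5828)·5.92)/1.864 = 1.292.
Then σ = (x₂ − x₁)/(z₂ − z₁) = (5.92 − -0.813)/1.864 = 3.611.
Precision τ = 1/σ² = 1/3.611² = 0.0767.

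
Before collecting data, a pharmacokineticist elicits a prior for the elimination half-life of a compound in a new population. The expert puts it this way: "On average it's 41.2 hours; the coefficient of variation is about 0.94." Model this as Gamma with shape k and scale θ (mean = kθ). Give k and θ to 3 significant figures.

k ≈ 1.13, θ ≈ 36.4

For Gamma(k, scale θ): mean = kθ, variance = kθ², so CV = 1/√k.
CV = 0.94, hence k = 1/CV² = 1.13.
Then θ = mean/k = 41.2/1.13 = 36.4.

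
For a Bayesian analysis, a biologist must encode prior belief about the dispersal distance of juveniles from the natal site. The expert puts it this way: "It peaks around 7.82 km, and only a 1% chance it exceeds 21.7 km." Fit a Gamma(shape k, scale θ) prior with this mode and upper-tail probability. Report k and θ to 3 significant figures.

k ≈ 5.4, θ ≈ 1.78

Gamma(k,θ) with k>1 has mode (k−1)θ, so θ = 7.82/(k−1).
Need P(X < 21.7) = 0.99 with θ tied to k this way. Start at k = 2, θ = 7.82: P(X<21.7) ≈ 0.765.
Too low — raise k to concentrate. Iterating converges to k ≈ 5.4.
Then θ = 7.82/(5.4−1) ≈ 1.78.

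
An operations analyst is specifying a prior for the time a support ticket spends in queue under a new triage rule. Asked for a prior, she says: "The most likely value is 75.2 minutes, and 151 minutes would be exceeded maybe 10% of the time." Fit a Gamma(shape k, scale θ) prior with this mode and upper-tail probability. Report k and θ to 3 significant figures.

Gamma(k,θ) with k>1 has mode (k−1)θ, so θ = 75.2/(k−1).
Need P(X < 151) = 0.9 with θ tied to k this way. Start at k = 2, θ = 75.2: P(X<151) ≈ 0.596.
Too low — raise k to concentrate. Iterating converges to k ≈ 4.95.
Then θ = 75.2/(4.95−1) ≈ 19.1.

k ≈ 4.95, θ ≈ 19.1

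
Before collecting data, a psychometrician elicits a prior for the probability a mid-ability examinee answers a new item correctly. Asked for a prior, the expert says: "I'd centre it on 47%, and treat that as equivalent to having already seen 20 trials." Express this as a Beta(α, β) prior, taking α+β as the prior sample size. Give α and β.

Under the effective-sample-size interpretation, Beta(α, β) has prior mean α/(α+β) and prior sample size α+β.
So α+β = 20 and α/(α+β) = 0.47, giving α = 0.47·20 = 9.4 and β = 20 − 9.4 = 10.6.

α = 9.4, β = 10.6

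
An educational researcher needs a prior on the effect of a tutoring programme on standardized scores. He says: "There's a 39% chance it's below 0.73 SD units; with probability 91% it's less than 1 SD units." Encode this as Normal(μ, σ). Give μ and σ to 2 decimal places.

For Normal(μ,σ), the p-quantile is μ + z_p·σ. Here z_{0.39} = -0.2793, z_{0.91} = 1.341.
So 0.73 = μ − 0.2793σ and 1 = μ + 1.341σ.
Subtracting: σ = (1 − 0.73)/(1.341 − (-0.2793)) = 0.17.
Then μ = 0.73 − (-0.2793)·0.17 = 0.78.

μ = 0.78, σ = 0.17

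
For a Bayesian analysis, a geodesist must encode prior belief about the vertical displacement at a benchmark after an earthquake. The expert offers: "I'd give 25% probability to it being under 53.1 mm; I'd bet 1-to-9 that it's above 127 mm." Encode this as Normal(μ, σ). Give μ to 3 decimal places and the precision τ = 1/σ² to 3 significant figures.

The p-quantile of Normal(μ,σ) is μ + z_p·σ, with z_{0.25} = -0.6745 and z_{0.9} = 1.282.
Eliminate σ: μ = (z₂·x₁ − z₁·x₂)/(z₂ − z₁) = (1.282·53.1 − (-0.6745)·127)/1.956 = 78.582.
Then σ = (x₂ − x₁)/(z₂ − z₁) = (127 − 53.1)/1.956 = 37.780.
Precision τ = 1/σ² = 1/37.78² = 0.000701.

μ = 78.582, τ = 0.000701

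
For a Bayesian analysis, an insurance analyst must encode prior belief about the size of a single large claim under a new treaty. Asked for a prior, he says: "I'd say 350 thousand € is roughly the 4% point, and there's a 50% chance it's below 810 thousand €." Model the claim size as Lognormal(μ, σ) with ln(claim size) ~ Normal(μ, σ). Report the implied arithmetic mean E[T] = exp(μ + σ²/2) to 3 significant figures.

If T ~ Lognormal(μ,σ) then ln T ~ Normal(μ,σ), so the p-quantile of ln T is μ + z_p·σ.
ln(350) = 5.858 and ln(810) = 6.697; z_{0.04} = -1.751, z_{0.5} = 0.
σ = (6.697 − 5.858)/(0 − (-1.751)) = 0.479.
μ = 5.858 − (-1.751)·0.479 = 6.697.
E[T] = exp(μ + σ²/2) = exp(6.697 + 0.1149) = 909 thousand €.

E[T] ≈ 909 thousand €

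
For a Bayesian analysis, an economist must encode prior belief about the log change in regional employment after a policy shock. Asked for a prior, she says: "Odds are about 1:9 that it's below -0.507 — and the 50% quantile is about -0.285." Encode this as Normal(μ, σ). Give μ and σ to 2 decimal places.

μ = -0.28, σ = 0.17

For Normal(μ,σ), the p-quantile is μ + z_p·σ. Here z_{0.1} = -1.282, z_{0.5} = 0.
So -0.507 = μ − 1.282σ and -0.285 = μ + 0σ.
Subtracting: σ = (-0.285 − -0.507)/(0 − (-1.282)) = 0.17.
Then μ = -0.507 − (-1.282)·0.17 = -0.28.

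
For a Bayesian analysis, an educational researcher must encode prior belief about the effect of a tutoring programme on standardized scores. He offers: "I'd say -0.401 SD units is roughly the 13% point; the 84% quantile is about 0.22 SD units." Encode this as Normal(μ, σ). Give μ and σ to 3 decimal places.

For Normal(μ,σ), the p-quantile is μ + z_p·σ. Here z_{0.13} = -1.126, z_{0.84} = 0.9945.
So -0.401 = μ − 1.126σ and 0.22 = μ + 0.9945σ.
Subtracting: σ = (0.22 − -0.401)/(0.9945 − (-1.126)) = 0.293.
Then μ = -0.401 − (-1.126)·0.293 = -0.071.

μ = -0.071, σ = 0.293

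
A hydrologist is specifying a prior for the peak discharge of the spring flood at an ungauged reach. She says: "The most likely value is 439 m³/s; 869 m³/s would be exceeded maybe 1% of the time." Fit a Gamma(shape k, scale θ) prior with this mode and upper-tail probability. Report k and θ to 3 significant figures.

k ≈ 11.6, θ ≈ 41.6

Gamma(k,θ) with k>1 has mode (k−1)θ, so θ = 439/(k−1).
Need P(X < 869) = 0.99 with θ tied to k this way. Start at k = 2, θ = 439: P(X<869) ≈ 0.588.
Too low — raise k to concentrate. Iterating converges to k ≈ 11.6.
Then θ = 439/(11.6−1) ≈ 41.6.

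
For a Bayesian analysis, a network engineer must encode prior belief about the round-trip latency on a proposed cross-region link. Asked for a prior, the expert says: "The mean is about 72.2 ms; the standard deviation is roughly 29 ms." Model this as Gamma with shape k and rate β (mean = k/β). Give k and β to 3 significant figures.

k ≈ 6.2, β ≈ 0.0859

For Gamma(k, rate β): mean = k/β, variance = k/β², so CV = 1/√k.
CV = SD/mean = 29/72.2 = 0.4017, hence k = 1/CV² = 6.2.
Then β = k/mean = 6.2/72.2 = 0.0859.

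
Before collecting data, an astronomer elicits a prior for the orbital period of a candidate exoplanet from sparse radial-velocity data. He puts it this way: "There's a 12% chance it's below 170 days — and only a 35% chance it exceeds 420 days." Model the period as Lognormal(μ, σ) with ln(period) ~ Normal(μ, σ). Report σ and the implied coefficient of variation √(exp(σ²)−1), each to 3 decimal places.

If T ~ Lognormal(μ,σ) then ln T ~ Normal(μ,σ), so the p-quantile of ln T is μ + z_p·σ.
ln(170) = 5.136 and ln(420) = 6.04; z_{0.12} = -1.175, z_{0.65} = 0.3853.
σ = (6.04 − 5.136)/(0.3853 − (-1.175)) = 0.580.
μ = 5.136 − (-1.175)·0.580 = 5.817.
CV = √(exp(σ²)−1) = √(exp(0.3360)−1) = 0.632.

σ ≈ 0.580, CV ≈ 0.632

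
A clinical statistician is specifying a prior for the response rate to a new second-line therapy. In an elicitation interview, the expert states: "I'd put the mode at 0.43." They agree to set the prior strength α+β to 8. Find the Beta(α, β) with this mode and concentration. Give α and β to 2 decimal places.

For α,β > 1 the Beta mode is (α−1)/(α+β−2). With α+β = 8, the mode is (α−1)/6.
Set (α−1)/6 = 0.43 → α = 1 + 0.43·6 = 3.58.
β = 8 − α = 4.42.

α = 3.58, β = 4.42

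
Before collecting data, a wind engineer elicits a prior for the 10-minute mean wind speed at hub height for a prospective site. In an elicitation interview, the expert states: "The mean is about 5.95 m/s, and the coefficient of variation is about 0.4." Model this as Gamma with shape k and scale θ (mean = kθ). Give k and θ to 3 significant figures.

k ≈ 6.25, θ ≈ 0.952

For Gamma(k, scale θ): mean = kθ, variance = kθ², so CV = 1/√k.
CV = 0.4, hence k = 1/CV² = 6.25.
Then θ = mean/k = 5.95/6.25 = 0.952.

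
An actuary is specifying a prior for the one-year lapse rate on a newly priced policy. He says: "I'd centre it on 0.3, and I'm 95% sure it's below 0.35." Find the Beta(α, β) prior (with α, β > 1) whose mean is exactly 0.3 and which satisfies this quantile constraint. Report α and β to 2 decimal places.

α ≈ 70.59, β ≈ 164.71

With mean 0.3 fixed, write α = 0.3s, β = 0.7s where s = α+β.
Need P(θ < 0.35) = 0.95 under Beta(0.3s, 0.7s). Normal approximation: (q−m)/√(m(1−m)/s) ≈ z_{0.95} = 1.64, so s ≈ 0.3·0.7·(1.64)²/(0.35−0.3)² = 227.3.
At s = 227.3: P(θ<0.35) ≈ 0.947. Adjusting to match 0.95 gives s ≈ 235.29.
So α = 0.3·235.29 ≈ 70.59, β = 0.7·235.29 ≈ 164.71.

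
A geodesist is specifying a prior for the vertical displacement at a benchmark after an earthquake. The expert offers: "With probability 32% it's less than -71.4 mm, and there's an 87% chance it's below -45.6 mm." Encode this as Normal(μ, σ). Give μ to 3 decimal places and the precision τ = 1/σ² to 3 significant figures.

For Normal(μ,σ), the p-quantile is μ + z_p·σ. Here z_{0.32} = -0.4677, z_{0.87} = 1.126.
So -71.4 = μ − 0.4677σ and -45.6 = μ + 1.126σ.
Subtracting: σ = (-45.6 − -71.4)/(1.126 − (-0.4677)) = 16.185.
Then μ = -71.4 − (-0.4677)·16.185 = -63.830.
Precision τ = 1/σ² = 1/16.18² = 0.00382.

μ = -63.830, τ = 0.00382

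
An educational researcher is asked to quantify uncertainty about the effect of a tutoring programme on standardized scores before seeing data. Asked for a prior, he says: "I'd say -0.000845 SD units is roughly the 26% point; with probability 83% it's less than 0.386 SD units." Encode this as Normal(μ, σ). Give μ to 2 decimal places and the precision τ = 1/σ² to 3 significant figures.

μ = 0.15, τ = 17.1

For Normal(μ,σ), the p-quantile is μ + z_p·σ. Here z_{0.26} = -0.6433, z_{0.83} = 0.9542.
So -0.000845 = μ − 0.6433σ and 0.386 = μ + 0.9542σ.
Subtracting: σ = (0.386 − -0.000845)/(0.9542 − (-0.6433)) = 0.24.
Then μ = -0.000845 − (-0.6433)·0.24 = 0.15.
Precision τ = 1/σ² = 1/0.2422² = 17.1.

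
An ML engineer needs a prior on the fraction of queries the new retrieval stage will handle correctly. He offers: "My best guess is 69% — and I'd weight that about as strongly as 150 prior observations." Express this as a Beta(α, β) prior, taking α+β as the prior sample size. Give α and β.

Under the effective-sample-size interpretation, Beta(α, β) has prior mean α/(α+β) and prior sample size α+β.
So α+β = 150 and α/(α+β) = 0.69, giving α = 0.69·150 = 103.5 and β = 150 − 103.5 = 46.5.

α = 103.5, β = 46.5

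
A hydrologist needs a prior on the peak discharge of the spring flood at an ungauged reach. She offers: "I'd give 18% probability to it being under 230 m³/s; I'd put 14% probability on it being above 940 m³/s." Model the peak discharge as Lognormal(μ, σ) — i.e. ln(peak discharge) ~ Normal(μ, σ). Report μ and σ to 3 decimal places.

μ ≈ 6.084, σ ≈ 0.705

If T ~ Lognormal(μ,σ) then ln T ~ Normal(μ,σ), so the p-quantile of ln T is μ + z_p·σ.
ln(230) = 5.438 and ln(940) = 6.846; z_{0.18} = -0.9154, z_{0.86} = 1.08.
σ = (6.846 − 5.438)/(1.08 − (-0.9154)) = 0.705.
μ = 5.438 − (-0.9154)·0.705 = 6.084.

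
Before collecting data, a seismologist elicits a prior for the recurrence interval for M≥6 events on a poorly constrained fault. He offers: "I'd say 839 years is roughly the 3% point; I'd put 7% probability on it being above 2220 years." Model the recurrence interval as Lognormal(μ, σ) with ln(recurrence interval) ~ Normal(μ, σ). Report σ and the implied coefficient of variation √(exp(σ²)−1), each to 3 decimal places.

σ ≈ 0.290, CV ≈ 0.296

If T ~ Lognormal(μ,σ) then ln T ~ Normal(μ,σ), so the p-quantile of ln T is μ + z_p·σ.
ln(839) = 6.732 and ln(2220) = 7.705; z_{0.03} = -1.881, z_{0.93} = 1.476.
σ = (7.705 − 6.732)/(1.476 − (-1.881)) = 0.290.
μ = 6.732 − (-1.881)·0.290 = 7.277.
CV = √(exp(σ²)−1) = √(exp(0.0840)−1) = 0.296.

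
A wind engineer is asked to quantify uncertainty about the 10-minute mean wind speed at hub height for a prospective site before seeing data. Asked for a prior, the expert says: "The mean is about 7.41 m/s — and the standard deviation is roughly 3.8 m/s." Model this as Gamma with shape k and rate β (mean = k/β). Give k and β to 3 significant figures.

k ≈ 3.8, β ≈ 0.513

For Gamma(k, rate β): mean = k/β, variance = k/β², so CV = 1/√k.
CV = SD/mean = 3.8/7.41 = 0.5128, hence k = 1/CV² = 3.8.
Then β = k/mean = 3.8/7.41 = 0.513.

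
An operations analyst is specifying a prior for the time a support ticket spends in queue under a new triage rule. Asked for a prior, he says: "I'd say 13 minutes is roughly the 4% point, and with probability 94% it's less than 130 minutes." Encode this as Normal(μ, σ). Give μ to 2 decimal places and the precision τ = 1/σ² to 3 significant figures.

μ = 74.97, τ = 0.000798

For Normal(μ,σ), the p-quantile is μ + z_p·σ. Here z_{0.04} = -1.751, z_{0.94} = 1.555.
So 13 = μ − 1.751σ and 130 = μ + 1.555σ.
Subtracting: σ = (130 − 13)/(1.555 − (-1.751)) = 35.40.
Then μ = 13 − (-1.751)·35.40 = 74.97.
Precision τ = 1/σ² = 1/35.4² = 0.000798.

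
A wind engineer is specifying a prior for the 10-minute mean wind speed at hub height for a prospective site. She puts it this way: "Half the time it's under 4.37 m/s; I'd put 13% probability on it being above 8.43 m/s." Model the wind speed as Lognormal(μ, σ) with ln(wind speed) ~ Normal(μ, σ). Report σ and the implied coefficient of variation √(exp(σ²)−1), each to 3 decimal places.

If T ~ Lognormal(μ,σ) then ln T ~ Normal(μ,σ), so the p-quantile of ln T is μ + z_p·σ.
ln(4.37) = 1.475 and ln(8.43) = 2.132; z_{0.5} = 0, z_{0.87} = 1.126.
σ = (2.132 − 1.475)/(1.126 − (0)) = 0.583.
μ = 1.475 − (0)·0.583 = 1.475.
CV = √(exp(σ²)−1) = √(exp(0.3402)−1) = 0.637.

σ ≈ 0.583, CV ≈ 0.637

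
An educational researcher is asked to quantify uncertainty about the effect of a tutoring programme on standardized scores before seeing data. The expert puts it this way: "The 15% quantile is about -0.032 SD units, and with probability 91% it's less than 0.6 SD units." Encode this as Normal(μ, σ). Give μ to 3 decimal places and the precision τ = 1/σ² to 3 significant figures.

For Normal(μ,σ), the p-quantile is μ + z_p·σ. Here z_{0.15} = -1.036, z_{0.91} = 1.341.
So -0.032 = μ − 1.036σ and 0.6 = μ + 1.341σ.
Subtracting: σ = (0.6 − -0.032)/(1.341 − (-1.036)) = 0.266.
Then μ = -0.032 − (-1.036)·0.266 = 0.244.
Precision τ = 1/σ² = 1/0.2659² = 14.1.

μ = 0.244, τ = 14.1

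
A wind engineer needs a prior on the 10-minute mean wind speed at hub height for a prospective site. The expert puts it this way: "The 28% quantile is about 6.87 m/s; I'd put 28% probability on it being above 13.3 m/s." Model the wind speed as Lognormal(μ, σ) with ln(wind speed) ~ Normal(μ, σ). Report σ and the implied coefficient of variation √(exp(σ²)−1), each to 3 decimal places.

σ ≈ 0.567, CV ≈ 0.615

If T ~ Lognormal(μ,σ) then ln T ~ Normal(μ,σ), so the p-quantile of ln T is μ + z_p·σ.
ln(6.87) = 1.927 and ln(13.3) = 2.588; z_{0.28} = -0.5828, z_{0.72} = 0.5828.
σ = (2.588 − 1.927)/(0.5828 − (-0.5828)) = 0.567.
μ = 1.927 − (-0.5828)·0.567 = 2.257.
CV = √(exp(σ²)−1) = √(exp(0.3212)−1) = 0.615.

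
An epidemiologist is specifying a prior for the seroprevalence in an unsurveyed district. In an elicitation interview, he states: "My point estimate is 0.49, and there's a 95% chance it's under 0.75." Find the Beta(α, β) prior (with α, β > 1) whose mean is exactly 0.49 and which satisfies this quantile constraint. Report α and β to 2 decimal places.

α ≈ 4.48, β ≈ 4.67

With mean 0.49 fixed, write α = 0.49s, β = 0.51s where s = α+β.
Need P(θ < 0.75) = 0.95 under Beta(0.49s, 0.51s). Normal approximation: (q−m)/√(m(1−m)/s) ≈ z_{0.95} = 1.64, so s ≈ 0.49·0.51·(1.64)²/(0.75−0.49)² = 10.0.
At s = 10.0: P(θ<0.75) ≈ 0.958. Adjusting to match 0.95 gives s ≈ 9.15.
So α = 0.49·9.15 ≈ 4.48, β = 0.51·9.15 ≈ 4.67.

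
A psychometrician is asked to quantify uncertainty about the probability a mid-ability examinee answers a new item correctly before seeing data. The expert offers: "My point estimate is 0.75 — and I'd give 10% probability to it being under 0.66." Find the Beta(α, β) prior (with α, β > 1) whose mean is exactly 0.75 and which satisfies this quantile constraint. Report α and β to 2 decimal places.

α ≈ 29.81, β ≈ 9.94

With mean 0.75 fixed, write α = 0.75s, β = 0.25s where s = α+β.
Need P(θ < 0.66) = 0.1 under Beta(0.75s, 0.25s). Normal approximation: (q−m)/√(m(1−m)/s) ≈ z_{0.1} = -1.28, so s ≈ 0.75·0.25·(-1.28)²/(0.66−0.75)² = 38.0.
At s = 38.0: P(θ<0.66) ≈ 0.105. Adjusting to match 0.1 gives s ≈ 39.75.
So α = 0.75·39.75 ≈ 29.81, β = 0.25·39.75 ≈ 9.94.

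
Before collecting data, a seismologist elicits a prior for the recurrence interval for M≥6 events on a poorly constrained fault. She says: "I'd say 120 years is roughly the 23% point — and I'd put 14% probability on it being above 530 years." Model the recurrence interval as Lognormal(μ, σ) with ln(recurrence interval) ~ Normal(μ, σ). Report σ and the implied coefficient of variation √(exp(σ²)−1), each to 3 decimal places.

σ ≈ 0.817, CV ≈ 0.974

If T ~ Lognormal(μ,σ) then ln T ~ Normal(μ,σ), so the p-quantile of ln T is μ + z_p·σ.
ln(120) = 4.787 and ln(530) = 6.273; z_{0.23} = -0.7388, z_{0.86} = 1.08.
σ = (6.273 − 4.787)/(1.08 − (-0.7388)) = 0.817.
μ = 4.787 − (-0.7388)·0.817 = 5.391.
CV = √(exp(σ²)−1) = √(exp(0.6667)−1) = 0.974.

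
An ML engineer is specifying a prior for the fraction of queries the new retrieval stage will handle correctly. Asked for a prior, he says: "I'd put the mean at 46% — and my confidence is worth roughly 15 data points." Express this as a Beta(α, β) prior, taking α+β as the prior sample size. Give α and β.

Under the effective-sample-size interpretation, Beta(α, β) has prior mean α/(α+β) and prior sample size α+β.
So α+β = 15 and α/(α+β) = 0.46, giving α = 0.46·15 = 6.9 and β = 15 − 6.9 = 8.1.

α = 6.9, β = 8.1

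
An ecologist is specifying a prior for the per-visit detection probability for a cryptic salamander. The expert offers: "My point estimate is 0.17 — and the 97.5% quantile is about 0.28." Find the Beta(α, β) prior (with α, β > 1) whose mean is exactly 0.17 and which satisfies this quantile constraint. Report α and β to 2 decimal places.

With mean 0.17 fixed, write α = 0.17s, β = 0.83s where s = α+β.
Need P(θ < 0.28) = 0.975 under Beta(0.17s, 0.83s). Normal approximation: (q−m)/√(m(1−m)/s) ≈ z_{0.975} = 1.96, so s ≈ 0.17·0.83·(1.96)²/(0.28−0.17)² = 44.8.
At s = 44.8: P(θ<0.28) ≈ 0.964. Adjusting to match 0.975 gives s ≈ 53.94.
So α = 0.17·53.94 ≈ 9.17, β = 0.83·53.94 ≈ 44.77.

α ≈ 9.17, β ≈ 44.77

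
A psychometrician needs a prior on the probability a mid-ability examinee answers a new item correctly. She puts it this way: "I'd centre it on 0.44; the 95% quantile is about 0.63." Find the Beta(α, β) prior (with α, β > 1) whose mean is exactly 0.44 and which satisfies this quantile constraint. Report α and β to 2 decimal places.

With mean 0.44 fixed, write α = 0.44s, β = 0.56s where s = α+β.
Need P(θ < 0.63) = 0.95 under Beta(0.44s, 0.56s). Normal approximation: (q−m)/√(m(1−m)/s) ≈ z_{0.95} = 1.64, so s ≈ 0.44·0.56·(1.64)²/(0.63−0.44)² = 18.5.
At s = 18.5: P(θ<0.63) ≈ 0.951. Adjusting to match 0.95 gives s ≈ 18.32.
So α = 0.44·18.32 ≈ 8.06, β = 0.56·18.32 ≈ 10.26.

α ≈ 8.06, β ≈ 10.26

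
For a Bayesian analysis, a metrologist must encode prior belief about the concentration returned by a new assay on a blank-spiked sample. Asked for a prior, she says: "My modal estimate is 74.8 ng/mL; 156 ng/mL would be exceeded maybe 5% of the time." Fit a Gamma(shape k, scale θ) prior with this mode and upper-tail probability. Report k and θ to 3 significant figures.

k ≈ 6.11, θ ≈ 14.6

Gamma(k,θ) with k>1 has mode (k−1)θ, so θ = 74.8/(k−1).
Need P(X < 156) = 0.95 with θ tied to k this way. Start at k = 2, θ = 74.8: P(X<156) ≈ 0.617.
Too low — raise k to concentrate. Iterating converges to k ≈ 6.11.
Then θ = 74.8/(6.11−1) ≈ 14.6.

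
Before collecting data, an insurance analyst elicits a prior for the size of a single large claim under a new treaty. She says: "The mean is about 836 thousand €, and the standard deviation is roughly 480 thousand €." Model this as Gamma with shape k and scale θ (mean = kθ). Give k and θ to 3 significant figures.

For Gamma(k, scale θ): mean = kθ, variance = kθ², so CV = 1/√k.
CV = SD/mean = 480/836 = 0.5742, hence k = 1/CV² = 3.03.
Then θ = mean/k = 836/3.03 = 276.

k ≈ 3.03, θ ≈ 276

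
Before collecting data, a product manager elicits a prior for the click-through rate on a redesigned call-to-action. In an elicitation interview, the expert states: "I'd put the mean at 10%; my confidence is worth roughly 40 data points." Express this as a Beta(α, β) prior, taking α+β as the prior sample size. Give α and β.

Under the effective-sample-size interpretation, Beta(α, β) has prior mean α/(α+β) and prior sample size α+β.
So α+β = 40 and α/(α+β) = 0.1, giving α = 0.1·40 = 4 and β = 40 − 4 = 36.

α = 4, β = 36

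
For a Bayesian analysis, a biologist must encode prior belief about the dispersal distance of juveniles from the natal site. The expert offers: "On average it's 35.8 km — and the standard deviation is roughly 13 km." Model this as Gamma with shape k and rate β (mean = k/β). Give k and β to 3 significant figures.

For Gamma(k, rate β): mean = k/β, variance = k/β², so CV = 1/√k.
CV = SD/mean = 13/35.8 = 0.3631, hence k = 1/CV² = 7.58.
Then β = k/mean = 7.58/35.8 = 0.212.

k ≈ 7.58, β ≈ 0.212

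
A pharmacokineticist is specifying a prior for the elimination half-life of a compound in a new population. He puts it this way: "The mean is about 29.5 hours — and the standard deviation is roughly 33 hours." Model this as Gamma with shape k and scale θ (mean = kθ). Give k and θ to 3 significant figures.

For Gamma(k, scale θ): mean = kθ, variance = kθ², so CV = 1/√k.
CV = SD/mean = 33/29.5 = 1.119, hence k = 1/CV² = 0.799.
Then θ = mean/k = 29.5/0.799 = 36.9.

k ≈ 0.799, θ ≈ 36.9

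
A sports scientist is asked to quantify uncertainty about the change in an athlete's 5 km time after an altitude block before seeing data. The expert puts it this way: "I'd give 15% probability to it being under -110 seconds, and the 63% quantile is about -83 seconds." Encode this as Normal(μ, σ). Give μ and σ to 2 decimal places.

The p-quantile of Normal(μ,σ) is μ + z_p·σ, with z_{0.15} = -1.036 and z_{0.63} = 0.3319.
Eliminate σ: μ = (z₂·x₁ − z₁·x₂)/(z₂ − z₁) = (0.3319·-110 − (-1.036)·-83)/1.368 = -89.55.
Then σ = (x₂ − x₁)/(z₂ − z₁) = (-83 − -110)/1.368 = 19.73.

μ = -89.55, σ = 19.73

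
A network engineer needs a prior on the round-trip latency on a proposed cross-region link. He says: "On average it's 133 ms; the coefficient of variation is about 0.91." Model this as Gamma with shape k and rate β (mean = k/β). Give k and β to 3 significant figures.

For Gamma(k, rate β): mean = k/β, variance = k/β², so CV = 1/√k.
CV = 0.91, hence k = 1/CV² = 1.21.
Then β = k/mean = 1.21/133 = 0.00908.

k ≈ 1.21, β ≈ 0.00908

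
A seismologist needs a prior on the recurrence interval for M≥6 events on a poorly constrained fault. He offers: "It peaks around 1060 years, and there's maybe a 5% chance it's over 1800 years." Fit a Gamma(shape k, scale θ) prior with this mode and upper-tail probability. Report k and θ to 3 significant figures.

k ≈ 11, θ ≈ 106

Gamma(k,θ) with k>1 has mode (k−1)θ, so θ = 1060/(k−1).
Need P(X < 1800) = 0.95 with θ tied to k this way. Start at k = 2, θ = 1060: P(X<1800) ≈ 0.506.
Too low — raise k to concentrate. Iterating converges to k ≈ 11.
Then θ = 1060/(11−1) ≈ 106.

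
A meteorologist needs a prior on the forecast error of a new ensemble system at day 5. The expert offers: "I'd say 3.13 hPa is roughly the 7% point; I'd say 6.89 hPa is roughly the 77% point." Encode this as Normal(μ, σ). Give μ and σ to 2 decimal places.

μ = 5.64, σ = 1.70

For Normal(μ,σ), the p-quantile is μ + z_p·σ. Here z_{0.07} = -1.476, z_{0.77} = 0.7388.
So 3.13 = μ − 1.476σ and 6.89 = μ + 0.7388σ.
Subtracting: σ = (6.89 − 3.13)/(0.7388 − (-1.476)) = 1.70.
Then μ = 3.13 − (-1.476)·1.70 = 5.64.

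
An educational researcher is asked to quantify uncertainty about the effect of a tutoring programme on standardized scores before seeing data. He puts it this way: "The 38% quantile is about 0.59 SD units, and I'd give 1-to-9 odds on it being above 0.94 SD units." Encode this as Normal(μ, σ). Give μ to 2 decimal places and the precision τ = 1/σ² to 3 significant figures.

The p-quantile of Normal(μ,σ) is μ + z_p·σ, with z_{0.38} = -0.3055 and z_{0.9} = 1.282.
Eliminate σ: μ = (z₂·x₁ − z₁·x₂)/(z₂ − z₁) = (1.282·0.59 − (-0.3055)·0.94)/1.587 = 0.66.
Then σ = (x₂ − x₁)/(z₂ − z₁) = (0.94 − 0.59)/1.587 = 0.22.
Precision τ = 1/σ² = 1/0.2205² = 20.6.

μ = 0.66, τ = 20.6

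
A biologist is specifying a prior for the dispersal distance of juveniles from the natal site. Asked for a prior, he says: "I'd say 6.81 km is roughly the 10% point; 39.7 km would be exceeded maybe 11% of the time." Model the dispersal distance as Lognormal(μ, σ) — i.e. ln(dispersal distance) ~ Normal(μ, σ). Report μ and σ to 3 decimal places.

μ ≈ 2.819, σ ≈ 0.703

If T ~ Lognormal(μ,σ) then ln T ~ Normal(μ,σ), so the p-quantile of ln T is μ + z_p·σ.
ln(6.81) = 1.918 and ln(39.7) = 3.681; z_{0.1} = -1.282, z_{0.89} = 1.227.
σ = (3.681 − 1.918)/(1.227 − (-1.282)) = 0.703.
μ = 1.918 − (-1.282)·0.703 = 2.819.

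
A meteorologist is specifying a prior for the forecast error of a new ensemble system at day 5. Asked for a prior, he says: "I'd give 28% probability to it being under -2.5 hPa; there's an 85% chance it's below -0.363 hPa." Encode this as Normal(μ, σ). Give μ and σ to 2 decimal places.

μ = -1.73, σ = 1.32

The p-quantile of Normal(μ,σ) is μ + z_p·σ, with z_{0.28} = -0.5828 and z_{0.85} = 1.036.
Eliminate σ: μ = (z₂·x₁ − z₁·x₂)/(z₂ − z₁) = (1.036·-2.5 − (-0.5828)·-0.363)/1.619 = -1.73.
Then σ = (x₂ − x₁)/(z₂ − z₁) = (-0.363 − -2.5)/1.619 = 1.32.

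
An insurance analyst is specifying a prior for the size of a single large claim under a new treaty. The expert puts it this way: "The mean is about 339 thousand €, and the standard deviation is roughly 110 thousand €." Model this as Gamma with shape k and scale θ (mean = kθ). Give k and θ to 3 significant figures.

k ≈ 9.5, θ ≈ 35.7

For Gamma(k, scale θ): mean = kθ, variance = kθ², so CV = 1/√k.
CV = SD/mean = 110/339 = 0.3245, hence k = 1/CV² = 9.5.
Then θ = mean/k = 339/9.5 = 35.7.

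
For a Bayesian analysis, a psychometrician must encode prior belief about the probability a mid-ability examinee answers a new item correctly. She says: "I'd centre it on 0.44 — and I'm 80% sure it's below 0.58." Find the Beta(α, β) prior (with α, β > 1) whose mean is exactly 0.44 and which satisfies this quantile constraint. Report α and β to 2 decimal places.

With mean 0.44 fixed, write α = 0.44s, β = 0.56s where s = α+β.
Need P(θ < 0.58) = 0.8 under Beta(0.44s, 0.56s). Normal approximation: (q−m)/√(m(1−m)/s) ≈ z_{0.8} = 0.842, so s ≈ 0.44·0.56·(0.842)²/(0.58−0.44)² = 8.9.
At s = 8.9: P(θ<0.58) ≈ 0.800. Adjusting to match 0.8 gives s ≈ 8.87.
So α = 0.44·8.87 ≈ 3.90, β = 0.56·8.87 ≈ 4.97.

α ≈ 3.90, β ≈ 4.97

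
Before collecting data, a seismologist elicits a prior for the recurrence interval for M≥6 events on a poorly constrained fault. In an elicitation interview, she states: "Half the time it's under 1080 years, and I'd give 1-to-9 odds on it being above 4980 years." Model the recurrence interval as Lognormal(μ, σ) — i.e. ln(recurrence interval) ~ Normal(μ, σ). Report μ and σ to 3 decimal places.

μ ≈ 6.985, σ ≈ 1.193

If T ~ Lognormal(μ,σ) then ln T ~ Normal(μ,σ), so the p-quantile of ln T is μ + z_p·σ.
ln(1080) = 6.985 and ln(4980) = 8.513; z_{0.5} = 0, z_{0.9} = 1.282.
σ = (8.513 − 6.985)/(1.282 − (0)) = 1.193.
μ = 6.985 − (0)·1.193 = 6.985.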